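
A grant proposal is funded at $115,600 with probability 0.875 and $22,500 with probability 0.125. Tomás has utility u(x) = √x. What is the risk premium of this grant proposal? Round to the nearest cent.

E[u] = 0.875·√115600 + 0.125·√22500 = 0.875·340 + 0.125·150 = 316.25
CE = (316.25)² = 100014.0625
Risk premium = EV − CE = 103962.5 − 100014.0625 = 3948.4375

$3,948.44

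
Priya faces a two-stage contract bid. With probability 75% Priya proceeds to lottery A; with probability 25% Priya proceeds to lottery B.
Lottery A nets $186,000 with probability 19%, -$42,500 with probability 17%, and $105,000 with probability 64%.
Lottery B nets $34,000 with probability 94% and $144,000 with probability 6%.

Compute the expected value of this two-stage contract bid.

EV(A) = 0.19 × 186000 + 0.17 × (-42500) + 0.64 × 105000 = 35340 − 7225 + 67200 = 95315
EV(B) = 0.94 × 34000 + 0.06 × 144000 = 31960 + 8640 = 40600
Overall = 0.75 × 95315 + 0.25 × 40600 = 71486.25 + 10150 = 81636.25

$81,636.25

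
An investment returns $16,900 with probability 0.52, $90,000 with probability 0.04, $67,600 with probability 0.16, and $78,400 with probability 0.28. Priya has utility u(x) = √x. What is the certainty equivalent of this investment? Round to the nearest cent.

E[u] = 0.52·√16900 + 0.04·√90000 + 0.16·√67600 + 0.28·√78400 = 0.52·130 + 0.04·300 + 0.16·260 + 0.28·280 = 199.6
CE = (199.6)² = 39840.16

$39,840.16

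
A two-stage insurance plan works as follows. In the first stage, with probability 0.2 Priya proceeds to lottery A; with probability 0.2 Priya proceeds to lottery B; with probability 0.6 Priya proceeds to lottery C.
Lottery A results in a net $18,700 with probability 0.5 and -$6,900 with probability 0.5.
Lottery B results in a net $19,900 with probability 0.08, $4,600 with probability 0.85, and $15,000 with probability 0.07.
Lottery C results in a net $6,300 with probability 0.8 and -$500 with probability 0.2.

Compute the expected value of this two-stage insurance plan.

$5,454.40

EV(A) = 0.5 × 18700 + 0.5 × (-6900) = 9350 − 3450 = 5900
EV(B) = 0.08 × 19900 + 0.85 × 4600 + 0.07 × 15000 = 1592 + 3910 + 1050 = 6552
EV(C) = 0.8 × 6300 + 0.2 × (-500) = 5040 − 100 = 4940
Overall = 0.2 × 5900 + 0.2 × 6552 + 0.6 × 4940 = 1180 + 1310.4 + 2964 = 5454.4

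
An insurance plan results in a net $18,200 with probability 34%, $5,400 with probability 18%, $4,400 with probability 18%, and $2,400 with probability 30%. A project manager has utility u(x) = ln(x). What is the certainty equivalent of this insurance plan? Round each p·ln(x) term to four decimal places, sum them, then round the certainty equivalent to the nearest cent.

E[u] = 0.34·ln(18200) + 0.18·ln(5400) + 0.18·ln(4400) + 0.3·ln(2400) = 3.3351 + 1.5469 + 1.5101 + 2.3350 = 8.7271
CE = e^8.7271 ≈ 6167.82

$6,167.82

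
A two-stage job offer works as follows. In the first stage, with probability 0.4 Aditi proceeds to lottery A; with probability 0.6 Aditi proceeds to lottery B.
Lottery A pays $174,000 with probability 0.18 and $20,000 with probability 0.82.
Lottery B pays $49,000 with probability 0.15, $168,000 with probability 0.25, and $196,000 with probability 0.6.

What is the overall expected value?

$119,258

EV(A) = 0.18 × 174000 + 0.82 × 20000 = 31320 + 16400 = 47720
EV(B) = 0.15 × 49000 + 0.25 × 168000 + 0.6 × 196000 = 7350 + 42000 + 117600 = 166950
Overall = 0.4 × 47720 + 0.6 × 166950 = 19088 + 100170 = 119258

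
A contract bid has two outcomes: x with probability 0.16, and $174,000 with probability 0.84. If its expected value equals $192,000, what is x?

0.16·x + 0.84·174000 = 192000
0.16·x = 192000 − 146160 = 45840
x = 45840 / 0.16 = 286500

x = $286,500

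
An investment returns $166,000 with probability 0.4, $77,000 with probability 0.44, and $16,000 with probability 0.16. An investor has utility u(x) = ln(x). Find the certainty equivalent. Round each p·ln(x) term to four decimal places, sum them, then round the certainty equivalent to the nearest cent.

E[u] = 0.4·ln(166000) + 0.44·ln(77000) + 0.16·ln(16000) = 4.8079 + 4.9507 + 1.5489 = 11.3075
CE = e^11.3075 ≈ 81430.08

$81,430.08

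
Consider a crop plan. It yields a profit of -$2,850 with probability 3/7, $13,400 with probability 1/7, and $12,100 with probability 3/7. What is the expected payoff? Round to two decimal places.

EV = 3/7 × (-2850) + 1/7 × 13400 + 3/7 × 12100 = -1221.4286 + 1914.2857 + 5185.7143 = 5878.5714

$5,878.57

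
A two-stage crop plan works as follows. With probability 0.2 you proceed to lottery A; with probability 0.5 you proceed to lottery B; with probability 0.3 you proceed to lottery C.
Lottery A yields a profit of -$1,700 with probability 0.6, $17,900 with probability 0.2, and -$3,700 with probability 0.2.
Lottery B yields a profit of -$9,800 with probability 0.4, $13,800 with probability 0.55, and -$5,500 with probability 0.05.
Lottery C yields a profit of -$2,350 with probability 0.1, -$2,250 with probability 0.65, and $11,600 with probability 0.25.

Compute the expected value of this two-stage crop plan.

$2,422.25

EV(A) = 0.6 × (-1700) + 0.2 × 17900 + 0.2 × (-3700) = -1020 + 3580 − 740 = 1820
EV(B) = 0.4 × (-9800) + 0.55 × 13800 + 0.05 × (-5500) = -3920 + 7590 − 275 = 3395
EV(C) = 0.1 × (-2350) + 0.65 × (-2250) + 0.25 × 11600 = -235 − 1462.5 + 2900 = 1202.5
Overall = 0.2 × 1820 + 0.5 × 3395 + 0.3 × 1202.5 = 364 + 1697.5 + 360.75 = 2422.25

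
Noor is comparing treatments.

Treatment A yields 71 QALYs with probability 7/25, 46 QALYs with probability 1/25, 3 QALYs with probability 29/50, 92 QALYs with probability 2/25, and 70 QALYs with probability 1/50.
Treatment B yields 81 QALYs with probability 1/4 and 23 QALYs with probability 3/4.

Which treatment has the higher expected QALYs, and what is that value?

Treatment A = 7/25 × 71 + 1/25 × 46 + 29/50 × 3 + 2/25 × 92 + 1/50 × 70 = 19.88 + 1.84 + 1.74 + 7.36 + 1.4 = 32.22
Treatment B = 1/4 × 81 + 3/4 × 23 = 20.25 + 17.25 = 37.5

Treatment B (37.5 QALYs)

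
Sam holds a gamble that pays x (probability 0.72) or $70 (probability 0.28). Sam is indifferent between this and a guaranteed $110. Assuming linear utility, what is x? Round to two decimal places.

0.72·x + 0.28·70 = 110
0.72·x = 110 − 19.6 = 90.4
x = 90.4 / 0.72 = 125.5556

x = $125.56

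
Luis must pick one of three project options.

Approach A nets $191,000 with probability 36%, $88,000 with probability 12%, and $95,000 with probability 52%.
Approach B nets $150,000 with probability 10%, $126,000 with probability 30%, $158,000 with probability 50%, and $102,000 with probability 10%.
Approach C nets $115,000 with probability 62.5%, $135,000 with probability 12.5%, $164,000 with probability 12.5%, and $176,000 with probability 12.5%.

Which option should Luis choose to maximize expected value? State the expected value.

Approach B ($142,000)

Approach A = 0.36 × 191000 + 0.12 × 88000 + 0.52 × 95000 = 68760 + 10560 + 49400 = 128720
Approach B = 0.1 × 150000 + 0.3 × 126000 + 0.5 × 158000 + 0.1 × 102000 = 15000 + 37800 + 79000 + 10200 = 142000
Approach C = 0.625 × 115000 + 0.125 × 135000 + 0.125 × 164000 + 0.125 × 176000 = 71875 + 16875 + 20500 + 22000 = 131250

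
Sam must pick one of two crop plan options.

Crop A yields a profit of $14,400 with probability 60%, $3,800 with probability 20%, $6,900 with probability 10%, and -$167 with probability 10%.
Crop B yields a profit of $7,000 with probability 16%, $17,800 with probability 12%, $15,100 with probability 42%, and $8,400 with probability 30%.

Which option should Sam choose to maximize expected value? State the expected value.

Crop B ($12,118)

Crop A = 0.6 × 14400 + 0.2 × 3800 + 0.1 × 6900 + 0.1 × (-167) = 8640 + 760 + 690 − 16.7 = 10073.3
Crop B = 0.16 × 7000 + 0.12 × 17800 + 0.42 × 15100 + 0.3 × 8400 = 1120 + 2136 + 6342 + 2520 = 12118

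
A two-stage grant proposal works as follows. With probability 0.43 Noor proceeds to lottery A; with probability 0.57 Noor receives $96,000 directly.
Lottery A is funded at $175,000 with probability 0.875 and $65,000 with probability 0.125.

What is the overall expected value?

$124,057.50

EV(A) = 0.875 × 175000 + 0.125 × 65000 = 153125 + 8125 = 161250
Branch B: 96000 (certain)
Overall = 0.43 × 161250 + 0.57 × 96000 = 69337.5 + 54720 = 124057.5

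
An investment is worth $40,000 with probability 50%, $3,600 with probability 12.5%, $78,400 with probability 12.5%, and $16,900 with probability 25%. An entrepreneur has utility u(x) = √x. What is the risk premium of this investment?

E[u] = 0.5·√40000 + 0.125·√3600 + 0.125·√78400 + 0.25·√16900 = 0.5·200 + 0.125·60 + 0.125·280 + 0.25·130 = 175
CE = (175)² = 30625
Risk premium = EV − CE = 34475 − 30625 = 3850

$3,850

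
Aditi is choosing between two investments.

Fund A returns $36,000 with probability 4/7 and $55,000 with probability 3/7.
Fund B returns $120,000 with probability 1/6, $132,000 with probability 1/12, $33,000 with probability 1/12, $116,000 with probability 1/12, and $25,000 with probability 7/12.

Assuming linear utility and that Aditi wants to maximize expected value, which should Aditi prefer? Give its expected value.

Fund B ($58,000)

Fund A = 4/7 × 36000 + 3/7 × 55000 = 20571.4286 + 23571.4286 = 44142.8571
Fund B = 1/6 × 120000 + 1/12 × 132000 + 1/12 × 33000 + 1/12 × 116000 + 7/12 × 25000 = 20000 + 11000 + 2750 + 9666.6667 + 14583.3333 = 58000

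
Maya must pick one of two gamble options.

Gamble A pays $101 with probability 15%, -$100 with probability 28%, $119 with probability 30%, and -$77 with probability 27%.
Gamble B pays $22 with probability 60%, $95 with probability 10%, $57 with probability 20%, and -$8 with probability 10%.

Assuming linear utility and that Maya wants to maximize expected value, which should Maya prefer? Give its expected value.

Gamble A = 0.15 × 101 + 0.28 × (-100) + 0.3 × 119 + 0.27 × (-77) = 15.15 − 28 + 35.7 − 20.79 = 2.06
Gamble B = 0.6 × 22 + 0.1 × 95 + 0.2 × 57 + 0.1 × (-8) = 13.2 + 9.5 + 11.4 − 0.8 = 33.3

Gamble B ($33.30)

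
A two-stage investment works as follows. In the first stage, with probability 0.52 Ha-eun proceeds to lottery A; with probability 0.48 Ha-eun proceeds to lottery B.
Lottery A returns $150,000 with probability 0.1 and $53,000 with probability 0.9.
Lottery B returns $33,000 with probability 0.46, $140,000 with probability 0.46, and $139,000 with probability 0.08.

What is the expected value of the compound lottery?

$76,140

EV(A) = 0.1 × 150000 + 0.9 × 53000 = 15000 + 47700 = 62700
EV(B) = 0.46 × 33000 + 0.46 × 140000 + 0.08 × 139000 = 15180 + 64400 + 11120 = 90700
Overall = 0.52 × 62700 + 0.48 × 90700 = 32604 + 43536 = 76140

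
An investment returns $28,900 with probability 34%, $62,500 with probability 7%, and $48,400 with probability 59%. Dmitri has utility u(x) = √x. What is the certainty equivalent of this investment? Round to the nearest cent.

$42,066.01

E[u] = 0.34·√28900 + 0.07·√62500 + 0.59·√48400 = 0.34·170 + 0.07·250 + 0.59·220 = 205.1
CE = (205.1)² = 42066.01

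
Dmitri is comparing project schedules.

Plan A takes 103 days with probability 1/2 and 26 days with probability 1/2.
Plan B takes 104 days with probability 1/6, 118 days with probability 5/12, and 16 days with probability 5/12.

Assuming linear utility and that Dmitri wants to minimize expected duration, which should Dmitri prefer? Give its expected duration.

Plan A (64.5 days)

Plan A = 1/2 × 103 + 1/2 × 26 = 51.5 + 13 = 64.5
Plan B = 1/6 × 104 + 5/12 × 118 + 5/12 × 16 = 17.3333 + 49.1667 + 6.6667 = 73.1667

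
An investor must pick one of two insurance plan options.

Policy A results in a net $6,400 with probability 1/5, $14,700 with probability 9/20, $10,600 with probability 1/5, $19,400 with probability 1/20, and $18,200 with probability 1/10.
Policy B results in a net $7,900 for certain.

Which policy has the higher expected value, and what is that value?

Policy A = 1/5 × 6400 + 9/20 × 14700 + 1/5 × 10600 + 1/20 × 19400 + 1/10 × 18200 = 1280 + 6615 + 2120 + 970 + 1820 = 12805
Policy B: 7900 (certain)

Policy A ($12,805)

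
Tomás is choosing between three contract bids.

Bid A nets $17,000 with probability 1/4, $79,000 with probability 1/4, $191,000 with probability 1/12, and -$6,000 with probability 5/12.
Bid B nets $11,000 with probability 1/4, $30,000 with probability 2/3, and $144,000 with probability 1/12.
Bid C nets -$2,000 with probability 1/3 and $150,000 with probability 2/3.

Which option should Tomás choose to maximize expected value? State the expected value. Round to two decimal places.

Bid C ($99,333.33)

Bid A = 1/4 × 17000 + 1/4 × 79000 + 1/12 × 191000 + 5/12 × (-6000) = 4250 + 19750 + 15916.6667 − 2500 = 37416.6667
Bid B = 1/4 × 11000 + 2/3 × 30000 + 1/12 × 144000 = 2750 + 20000 + 12000 = 34750
Bid C = 1/3 × (-2000) + 2/3 × 150000 = -666.6667 + 100000 = 99333.3333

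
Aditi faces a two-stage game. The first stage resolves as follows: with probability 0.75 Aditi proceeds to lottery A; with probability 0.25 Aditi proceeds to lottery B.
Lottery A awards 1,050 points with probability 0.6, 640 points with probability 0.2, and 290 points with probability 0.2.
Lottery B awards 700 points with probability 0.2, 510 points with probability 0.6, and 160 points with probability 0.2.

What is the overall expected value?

731.5 points

EV(A) = 0.6 × 1050 + 0.2 × 640 + 0.2 × 290 = 630 + 128 + 58 = 816
EV(B) = 0.2 × 700 + 0.6 × 510 + 0.2 × 160 = 140 + 306 + 32 = 478
Overall = 0.75 × 816 + 0.25 × 478 = 612 + 119.5 = 731.5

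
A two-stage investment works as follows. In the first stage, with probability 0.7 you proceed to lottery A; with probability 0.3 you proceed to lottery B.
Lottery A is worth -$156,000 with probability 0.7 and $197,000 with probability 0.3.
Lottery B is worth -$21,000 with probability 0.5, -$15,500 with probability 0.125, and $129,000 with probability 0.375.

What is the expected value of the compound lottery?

EV(A) = 0.7 × (-156000) + 0.3 × 197000 = -109200 + 59100 = -50100
EV(B) = 0.5 × (-21000) + 0.125 × (-15500) + 0.375 × 129000 = -10500 − 1937.5 + 48375 = 35937.5
Overall = 0.7 × (-50100) + 0.3 × 35937.5 = -35070 + 10781.25 = -24288.75

-$24,288.75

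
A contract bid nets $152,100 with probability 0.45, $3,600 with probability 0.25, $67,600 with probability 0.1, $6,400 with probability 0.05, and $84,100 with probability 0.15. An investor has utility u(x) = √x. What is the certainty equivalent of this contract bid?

E[u] = 0.45·√152100 + 0.25·√3600 + 0.1·√67600 + 0.05·√6400 + 0.15·√84100 = 0.45·390 + 0.25·60 + 0.1·260 + 0.05·80 + 0.15·290 = 264
CE = (264)² = 69696

$69,696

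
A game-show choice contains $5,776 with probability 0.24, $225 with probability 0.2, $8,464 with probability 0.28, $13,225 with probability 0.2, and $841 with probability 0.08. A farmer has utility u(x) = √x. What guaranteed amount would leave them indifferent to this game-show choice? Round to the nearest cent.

$5,230.18

E[u] = 0.24·√5776 + 0.2·√225 + 0.28·√8464 + 0.2·√13225 + 0.08·√841 = 0.24·76 + 0.2·15 + 0.28·92 + 0.2·115 + 0.08·29 = 72.32
CE = (72.32)² = 5230.1824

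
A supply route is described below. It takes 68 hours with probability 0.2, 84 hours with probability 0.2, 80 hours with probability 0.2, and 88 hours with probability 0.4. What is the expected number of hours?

EV = 0.2 × 68 + 0.2 × 84 + 0.2 × 80 + 0.4 × 88 = 13.6 + 16.8 + 16 + 35.2 = 81.6

81.6 hours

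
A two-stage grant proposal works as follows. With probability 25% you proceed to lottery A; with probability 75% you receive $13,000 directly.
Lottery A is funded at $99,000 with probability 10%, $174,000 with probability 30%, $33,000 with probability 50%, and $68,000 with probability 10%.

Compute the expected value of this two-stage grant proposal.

EV(A) = 0.1 × 99000 + 0.3 × 174000 + 0.5 × 33000 + 0.1 × 68000 = 9900 + 52200 + 16500 + 6800 = 85400
Branch B: 13000 (certain)
Overall = 0.25 × 85400 + 0.75 × 13000 = 21350 + 9750 = 31100

$31,100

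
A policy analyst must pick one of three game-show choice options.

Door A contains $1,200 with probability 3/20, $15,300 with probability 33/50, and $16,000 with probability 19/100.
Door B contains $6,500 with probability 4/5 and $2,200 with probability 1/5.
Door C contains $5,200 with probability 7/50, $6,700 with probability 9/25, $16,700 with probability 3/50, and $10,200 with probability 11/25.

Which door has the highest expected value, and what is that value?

Door A = 3/20 × 1200 + 33/50 × 15300 + 19/100 × 16000 = 180 + 10098 + 3040 = 13318
Door B = 4/5 × 6500 + 1/5 × 2200 = 5200 + 440 = 5640
Door C = 7/50 × 5200 + 9/25 × 6700 + 3/50 × 16700 + 11/25 × 10200 = 728 + 2412 + 1002 + 4488 = 8630

Door A ($13,318)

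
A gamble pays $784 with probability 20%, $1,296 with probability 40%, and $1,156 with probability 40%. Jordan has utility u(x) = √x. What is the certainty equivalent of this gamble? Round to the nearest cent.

$1,128.96

E[u] = 0.2·√784 + 0.4·√1296 + 0.4·√1156 = 0.2·28 + 0.4·36 + 0.4·34 = 33.6
CE = (33.6)² = 1128.96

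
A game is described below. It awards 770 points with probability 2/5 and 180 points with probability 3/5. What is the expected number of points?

416 points

EV = 2/5 × 770 + 3/5 × 180 = 308 + 108 = 416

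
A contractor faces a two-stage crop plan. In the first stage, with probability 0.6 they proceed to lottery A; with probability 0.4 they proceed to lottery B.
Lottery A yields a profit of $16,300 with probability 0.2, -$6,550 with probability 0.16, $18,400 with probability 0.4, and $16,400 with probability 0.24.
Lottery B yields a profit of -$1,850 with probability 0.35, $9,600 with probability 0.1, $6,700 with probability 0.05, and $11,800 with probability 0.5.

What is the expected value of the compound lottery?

EV(A) = 0.2 × 16300 + 0.16 × (-6550) + 0.4 × 18400 + 0.24 × 16400 = 3260 − 1048 + 7360 + 3936 = 13508
EV(B) = 0.35 × (-1850) + 0.1 × 9600 + 0.05 × 6700 + 0.5 × 11800 = -647.5 + 960 + 335 + 5900 = 6547.5
Overall = 0.6 × 13508 + 0.4 × 6547.5 = 8104.8 + 2619 = 10723.8

$10,723.80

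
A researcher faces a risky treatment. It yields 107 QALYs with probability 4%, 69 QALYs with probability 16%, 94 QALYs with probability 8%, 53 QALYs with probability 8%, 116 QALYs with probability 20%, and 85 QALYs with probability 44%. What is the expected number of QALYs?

87.68 QALYs

EV = 0.04 × 107 + 0.16 × 69 + 0.08 × 94 + 0.08 × 53 + 0.2 × 116 + 0.44 × 85 = 4.28 + 11.04 + 7.52 + 4.24 + 23.2 + 37.4 = 87.68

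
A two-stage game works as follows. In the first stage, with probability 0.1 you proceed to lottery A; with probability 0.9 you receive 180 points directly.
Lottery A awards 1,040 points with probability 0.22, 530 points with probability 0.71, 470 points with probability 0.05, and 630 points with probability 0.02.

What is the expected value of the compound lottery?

226.12 points

EV(A) = 0.22 × 1040 + 0.71 × 530 + 0.05 × 470 + 0.02 × 630 = 228.8 + 376.3 + 23.5 + 12.6 = 641.2
Branch B: 180 (certain)
Overall = 0.1 × 641.2 + 0.9 × 180 = 64.12 + 162 = 226.12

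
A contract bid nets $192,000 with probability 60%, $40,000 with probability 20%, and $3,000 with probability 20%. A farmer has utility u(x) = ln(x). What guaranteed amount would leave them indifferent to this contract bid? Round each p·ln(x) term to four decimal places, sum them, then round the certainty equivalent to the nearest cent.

$61,071.46

E[u] = 0.6·ln(192000) + 0.2·ln(40000) + 0.2·ln(3000) = 7.2992 + 2.1193 + 1.6013 = 11.0198
CE = e^11.0198 ≈ 61071.46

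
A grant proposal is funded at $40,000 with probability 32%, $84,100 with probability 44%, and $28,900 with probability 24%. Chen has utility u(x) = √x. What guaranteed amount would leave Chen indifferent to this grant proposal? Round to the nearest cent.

$54,009.76

E[u] = 0.32·√40000 + 0.44·√84100 + 0.24·√28900 = 0.32·200 + 0.44·290 + 0.24·170 = 232.4
CE = (232.4)² = 54009.76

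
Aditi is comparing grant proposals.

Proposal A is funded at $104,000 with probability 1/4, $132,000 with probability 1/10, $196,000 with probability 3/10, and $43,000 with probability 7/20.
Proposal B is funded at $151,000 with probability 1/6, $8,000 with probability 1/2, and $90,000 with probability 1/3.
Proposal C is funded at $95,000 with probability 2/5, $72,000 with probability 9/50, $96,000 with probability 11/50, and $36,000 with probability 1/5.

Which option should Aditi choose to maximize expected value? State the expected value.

Proposal A ($113,050)

Proposal A = 1/4 × 104000 + 1/10 × 132000 + 3/10 × 196000 + 7/20 × 43000 = 26000 + 13200 + 58800 + 15050 = 113050
Proposal B = 1/6 × 151000 + 1/2 × 8000 + 1/3 × 90000 = 25166.6667 + 4000 + 30000 = 59166.6667
Proposal C = 2/5 × 95000 + 9/50 × 72000 + 11/50 × 96000 + 1/5 × 36000 = 38000 + 12960 + 21120 + 7200 = 79280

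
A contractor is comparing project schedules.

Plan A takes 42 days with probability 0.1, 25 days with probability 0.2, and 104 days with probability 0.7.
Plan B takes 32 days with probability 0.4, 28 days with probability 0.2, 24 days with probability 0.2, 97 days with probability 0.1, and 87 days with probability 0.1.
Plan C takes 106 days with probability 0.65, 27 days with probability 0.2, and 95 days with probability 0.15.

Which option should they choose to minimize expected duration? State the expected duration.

Plan A = 0.1 × 42 + 0.2 × 25 + 0.7 × 104 = 4.2 + 5 + 72.8 = 82
Plan B = 0.4 × 32 + 0.2 × 28 + 0.2 × 24 + 0.1 × 97 + 0.1 × 87 = 12.8 + 5.6 + 4.8 + 9.7 + 8.7 = 41.6
Plan C = 0.65 × 106 + 0.2 × 27 + 0.15 × 95 = 68.9 + 5.4 + 14.25 = 88.55

Plan B (41.6 days)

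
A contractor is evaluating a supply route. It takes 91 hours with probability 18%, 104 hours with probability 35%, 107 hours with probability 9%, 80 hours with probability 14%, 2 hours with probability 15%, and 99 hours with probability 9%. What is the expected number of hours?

82.82 hours

EV = 0.18 × 91 + 0.35 × 104 + 0.09 × 107 + 0.14 × 80 + 0.15 × 2 + 0.09 × 99 = 16.38 + 36.4 + 9.63 + 11.2 + 0.3 + 8.91 = 82.82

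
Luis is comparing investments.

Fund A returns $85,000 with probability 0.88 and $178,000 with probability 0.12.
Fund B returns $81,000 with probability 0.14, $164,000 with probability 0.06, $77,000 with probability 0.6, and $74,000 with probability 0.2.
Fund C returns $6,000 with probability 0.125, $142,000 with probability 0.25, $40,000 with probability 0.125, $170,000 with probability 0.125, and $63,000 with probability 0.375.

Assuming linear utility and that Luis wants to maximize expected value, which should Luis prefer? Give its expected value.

Fund A = 0.88 × 85000 + 0.12 × 178000 = 74800 + 21360 = 96160
Fund B = 0.14 × 81000 + 0.06 × 164000 + 0.6 × 77000 + 0.2 × 74000 = 11340 + 9840 + 46200 + 14800 = 82180
Fund C = 0.125 × 6000 + 0.25 × 142000 + 0.125 × 40000 + 0.125 × 170000 + 0.375 × 63000 = 750 + 35500 + 5000 + 21250 + 23625 = 86125

Fund A ($96,160)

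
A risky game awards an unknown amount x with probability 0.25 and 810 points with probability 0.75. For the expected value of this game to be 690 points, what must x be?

x = 330 points

0.25·x + 0.75·810 = 690
0.25·x = 690 − 607.5 = 82.5
x = 82.5 / 0.25 = 330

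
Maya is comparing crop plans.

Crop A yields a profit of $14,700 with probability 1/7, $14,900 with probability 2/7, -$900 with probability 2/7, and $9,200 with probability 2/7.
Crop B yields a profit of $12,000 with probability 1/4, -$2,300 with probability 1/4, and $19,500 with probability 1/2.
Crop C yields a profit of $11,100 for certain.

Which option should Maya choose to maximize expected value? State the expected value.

Crop A = 1/7 × 14700 + 2/7 × 14900 + 2/7 × (-900) + 2/7 × 9200 = 2100 + 4257.1429 − 257.1429 + 2628.5714 = 8728.5714
Crop B = 1/4 × 12000 + 1/4 × (-2300) + 1/2 × 19500 = 3000 − 575 + 9750 = 12175
Crop C: 11100 (certain)

Crop B ($12,175)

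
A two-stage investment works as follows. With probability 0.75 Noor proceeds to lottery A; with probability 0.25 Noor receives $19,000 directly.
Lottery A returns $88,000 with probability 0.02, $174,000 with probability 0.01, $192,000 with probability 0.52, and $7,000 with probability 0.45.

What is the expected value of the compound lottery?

EV(A) = 0.02 × 88000 + 0.01 × 174000 + 0.52 × 192000 + 0.45 × 7000 = 1760 + 1740 + 99840 + 3150 = 106490
Branch B: 19000 (certain)
Overall = 0.75 × 106490 + 0.25 × 19000 = 79867.5 + 4750 = 84617.5

$84,617.50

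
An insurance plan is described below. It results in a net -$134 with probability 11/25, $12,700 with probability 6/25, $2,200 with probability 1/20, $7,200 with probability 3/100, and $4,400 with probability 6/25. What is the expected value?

$4,371.04

EV = 11/25 × (-134) + 6/25 × 12700 + 1/20 × 2200 + 3/100 × 7200 + 6/25 × 4400 = -58.96 + 3048 + 110 + 216 + 1056 = 4371.04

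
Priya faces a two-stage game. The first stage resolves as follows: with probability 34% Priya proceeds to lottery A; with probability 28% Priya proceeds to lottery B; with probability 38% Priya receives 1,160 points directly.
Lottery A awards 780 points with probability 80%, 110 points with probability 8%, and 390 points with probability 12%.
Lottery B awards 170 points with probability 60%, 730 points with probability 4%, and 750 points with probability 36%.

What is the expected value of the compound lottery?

EV(A) = 0.8 × 780 + 0.08 × 110 + 0.12 × 390 = 624 + 8.8 + 46.8 = 679.6
EV(B) = 0.6 × 170 + 0.04 × 730 + 0.36 × 750 = 102 + 29.2 + 270 = 401.2
Branch C: 1160 (certain)
Overall = 0.34 × 679.6 + 0.28 × 401.2 + 0.38 × 1160 = 231.064 + 112.336 + 440.8 = 784.2

784.2 points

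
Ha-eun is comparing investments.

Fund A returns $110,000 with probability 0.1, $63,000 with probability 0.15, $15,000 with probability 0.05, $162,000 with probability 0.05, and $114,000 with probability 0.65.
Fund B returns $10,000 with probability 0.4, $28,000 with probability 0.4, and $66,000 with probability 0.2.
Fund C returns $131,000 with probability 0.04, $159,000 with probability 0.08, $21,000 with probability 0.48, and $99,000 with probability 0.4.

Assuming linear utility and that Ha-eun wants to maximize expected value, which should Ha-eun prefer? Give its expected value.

Fund A ($103,400)

Fund A = 0.1 × 110000 + 0.15 × 63000 + 0.05 × 15000 + 0.05 × 162000 + 0.65 × 114000 = 11000 + 9450 + 750 + 8100 + 74100 = 103400
Fund B = 0.4 × 10000 + 0.4 × 28000 + 0.2 × 66000 = 4000 + 11200 + 13200 = 28400
Fund C = 0.04 × 131000 + 0.08 × 159000 + 0.48 × 21000 + 0.4 × 99000 = 5240 + 12720 + 10080 + 39600 = 67640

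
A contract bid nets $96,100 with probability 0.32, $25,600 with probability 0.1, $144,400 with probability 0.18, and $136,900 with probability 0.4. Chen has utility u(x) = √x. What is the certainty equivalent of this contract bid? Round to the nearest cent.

$109,958.56

E[u] = 0.32·√96100 + 0.1·√25600 + 0.18·√144400 + 0.4·√136900 = 0.32·310 + 0.1·160 + 0.18·380 + 0.4·370 = 331.6
CE = (331.6)² = 109958.56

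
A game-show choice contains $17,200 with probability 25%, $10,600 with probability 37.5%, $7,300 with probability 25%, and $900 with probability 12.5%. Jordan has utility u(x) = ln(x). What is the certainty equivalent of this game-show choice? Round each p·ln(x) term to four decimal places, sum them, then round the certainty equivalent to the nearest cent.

$8,007.23

E[u] = 0.25·ln(17200) + 0.375·ln(10600) + 0.25·ln(7300) + 0.125·ln(900) = 2.4382 + 3.4757 + 2.2239 + 0.8503 = 8.9881
CE = e^8.9881 ≈ 8007.23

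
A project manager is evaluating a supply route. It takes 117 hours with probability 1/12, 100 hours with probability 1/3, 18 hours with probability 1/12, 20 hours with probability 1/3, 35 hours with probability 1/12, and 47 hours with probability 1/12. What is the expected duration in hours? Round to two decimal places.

EV = 1/12 × 117 + 1/3 × 100 + 1/12 × 18 + 1/3 × 20 + 1/12 × 35 + 1/12 × 47 = 9.75 + 33.3333 + 1.5 + 6.6667 + 2.9167 + 3.9167 = 58.0833

58.08 hours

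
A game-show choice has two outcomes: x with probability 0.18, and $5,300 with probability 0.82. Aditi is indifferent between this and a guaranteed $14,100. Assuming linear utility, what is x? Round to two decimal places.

0.18·x + 0.82·5300 = 14100
0.18·x = 14100 − 4346 = 9754
x = 9754 / 0.18 = 54188.8889

x = $54,188.89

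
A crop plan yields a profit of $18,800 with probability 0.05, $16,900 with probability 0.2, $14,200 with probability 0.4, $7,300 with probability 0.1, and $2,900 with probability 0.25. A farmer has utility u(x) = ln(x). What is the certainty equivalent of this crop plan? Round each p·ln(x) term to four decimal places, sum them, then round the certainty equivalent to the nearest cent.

$9,378.73

E[u] = 0.05·ln(18800) + 0.2·ln(16900) + 0.4·ln(14200) + 0.1·ln(7300) + 0.25·ln(2900) = 0.4921 + 1.9470 + 3.8244 + 0.8896 + 1.9931 = 9.1462
CE = e^9.1462 ≈ 9378.73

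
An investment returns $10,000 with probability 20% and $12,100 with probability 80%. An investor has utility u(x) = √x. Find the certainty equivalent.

$11,664

E[u] = 0.2·√10000 + 0.8·√12100 = 0.2·100 + 0.8·110 = 108
CE = (108)² = 11664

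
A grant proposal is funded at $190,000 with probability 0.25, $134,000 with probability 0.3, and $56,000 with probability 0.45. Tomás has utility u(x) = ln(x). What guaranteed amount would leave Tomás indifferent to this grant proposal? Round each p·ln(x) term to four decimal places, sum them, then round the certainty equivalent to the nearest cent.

E[u] = 0.25·ln(190000) + 0.3·ln(134000) + 0.45·ln(56000) = 3.0387 + 3.5417 + 4.9199 = 11.5003
CE = e^11.5003 ≈ 98745.39

$98,745.39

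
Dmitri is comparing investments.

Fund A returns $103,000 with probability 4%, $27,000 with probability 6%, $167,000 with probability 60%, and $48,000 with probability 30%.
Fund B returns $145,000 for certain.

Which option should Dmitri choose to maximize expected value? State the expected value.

Fund A = 0.04 × 103000 + 0.06 × 27000 + 0.6 × 167000 + 0.3 × 48000 = 4120 + 1620 + 100200 + 14400 = 120340
Fund B: 145000 (certain)

Fund B ($145,000)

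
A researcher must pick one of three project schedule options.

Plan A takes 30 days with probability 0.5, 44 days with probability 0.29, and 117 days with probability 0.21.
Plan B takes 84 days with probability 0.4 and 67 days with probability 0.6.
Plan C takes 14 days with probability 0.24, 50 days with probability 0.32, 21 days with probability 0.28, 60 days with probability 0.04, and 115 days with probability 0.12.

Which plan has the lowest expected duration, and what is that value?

Plan C (41.44 days)

Plan A = 0.5 × 30 + 0.29 × 44 + 0.21 × 117 = 15 + 12.76 + 24.57 = 52.33
Plan B = 0.4 × 84 + 0.6 × 67 = 33.6 + 40.2 = 73.8
Plan C = 0.24 × 14 + 0.32 × 50 + 0.28 × 21 + 0.04 × 60 + 0.12 × 115 = 3.36 + 16 + 5.88 + 2.4 + 13.8 = 41.44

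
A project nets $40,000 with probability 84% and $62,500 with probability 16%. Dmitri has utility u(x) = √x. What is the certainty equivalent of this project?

$43,264

E[u] = 0.84·√40000 + 0.16·√62500 = 0.84·200 + 0.16·250 = 208
CE = (208)² = 43264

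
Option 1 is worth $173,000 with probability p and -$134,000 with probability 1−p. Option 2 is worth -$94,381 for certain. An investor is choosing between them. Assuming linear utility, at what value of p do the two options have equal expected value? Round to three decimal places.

p·173000 + (1−p)·(-134000) = -94381
307000p − 134000 = -94381
p = (-94381 + 134000) / 307000

p = 0.129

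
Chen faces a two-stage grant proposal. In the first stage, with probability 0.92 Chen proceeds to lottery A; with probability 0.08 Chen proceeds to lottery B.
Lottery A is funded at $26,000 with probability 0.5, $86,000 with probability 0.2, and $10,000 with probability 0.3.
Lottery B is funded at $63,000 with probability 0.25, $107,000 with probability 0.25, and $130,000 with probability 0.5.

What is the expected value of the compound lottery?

EV(A) = 0.5 × 26000 + 0.2 × 86000 + 0.3 × 10000 = 13000 + 17200 + 3000 = 33200
EV(B) = 0.25 × 63000 + 0.25 × 107000 + 0.5 × 130000 = 15750 + 26750 + 65000 = 107500
Overall = 0.92 × 33200 + 0.08 × 107500 = 30544 + 8600 = 39144

$39,144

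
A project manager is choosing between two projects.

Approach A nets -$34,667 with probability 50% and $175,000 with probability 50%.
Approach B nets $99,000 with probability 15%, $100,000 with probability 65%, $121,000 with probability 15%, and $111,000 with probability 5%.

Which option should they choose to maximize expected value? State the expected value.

Approach B ($103,550)

Approach A = 0.5 × (-34667) + 0.5 × 175000 = -17333.5 + 87500 = 70166.5
Approach B = 0.15 × 99000 + 0.65 × 100000 + 0.15 × 121000 + 0.05 × 111000 = 14850 + 65000 + 18150 + 5550 = 103550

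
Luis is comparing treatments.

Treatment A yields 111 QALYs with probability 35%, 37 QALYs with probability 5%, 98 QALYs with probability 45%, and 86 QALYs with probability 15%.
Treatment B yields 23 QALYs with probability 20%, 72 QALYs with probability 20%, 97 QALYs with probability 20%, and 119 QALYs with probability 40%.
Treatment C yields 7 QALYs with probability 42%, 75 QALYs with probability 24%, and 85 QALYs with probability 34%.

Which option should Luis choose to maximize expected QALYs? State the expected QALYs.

Treatment A (97.7 QALYs)

Treatment A = 0.35 × 111 + 0.05 × 37 + 0.45 × 98 + 0.15 × 86 = 38.85 + 1.85 + 44.1 + 12.9 = 97.7
Treatment B = 0.2 × 23 + 0.2 × 72 + 0.2 × 97 + 0.4 × 119 = 4.6 + 14.4 + 19.4 + 47.6 = 86
Treatment C = 0.42 × 7 + 0.24 × 75 + 0.34 × 85 = 2.94 + 18 + 28.9 = 49.84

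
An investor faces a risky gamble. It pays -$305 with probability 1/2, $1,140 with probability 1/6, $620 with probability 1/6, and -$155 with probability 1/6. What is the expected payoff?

EV = 1/2 × (-305) + 1/6 × 1140 + 1/6 × 620 + 1/6 × (-155) = -152.5 + 190 + 103.3333 − 25.8333 = 115

$115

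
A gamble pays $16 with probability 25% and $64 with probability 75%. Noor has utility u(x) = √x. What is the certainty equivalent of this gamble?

E[u] = 0.25·√16 + 0.75·√64 = 0.25·4 + 0.75·8 = 7
CE = (7)² = 49

$49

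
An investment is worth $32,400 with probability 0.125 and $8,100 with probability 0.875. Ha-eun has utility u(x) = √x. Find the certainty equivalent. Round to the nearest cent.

$10,251.56

E[u] = 0.125·√32400 + 0.875·√8100 = 0.125·180 + 0.875·90 = 101.25
CE = (101.25)² = 10251.5625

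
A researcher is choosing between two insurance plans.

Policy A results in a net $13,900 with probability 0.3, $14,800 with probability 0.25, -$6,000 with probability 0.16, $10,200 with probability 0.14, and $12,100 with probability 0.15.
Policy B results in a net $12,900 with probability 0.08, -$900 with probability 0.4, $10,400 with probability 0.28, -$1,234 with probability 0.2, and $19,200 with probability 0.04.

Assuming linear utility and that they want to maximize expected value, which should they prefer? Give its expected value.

Policy A = 0.3 × 13900 + 0.25 × 14800 + 0.16 × (-6000) + 0.14 × 10200 + 0.15 × 12100 = 4170 + 3700 − 960 + 1428 + 1815 = 10153
Policy B = 0.08 × 12900 + 0.4 × (-900) + 0.28 × 10400 + 0.2 × (-1234) + 0.04 × 19200 = 1032 − 360 + 2912 − 246.8 + 768 = 4105.2

Policy A ($10,153)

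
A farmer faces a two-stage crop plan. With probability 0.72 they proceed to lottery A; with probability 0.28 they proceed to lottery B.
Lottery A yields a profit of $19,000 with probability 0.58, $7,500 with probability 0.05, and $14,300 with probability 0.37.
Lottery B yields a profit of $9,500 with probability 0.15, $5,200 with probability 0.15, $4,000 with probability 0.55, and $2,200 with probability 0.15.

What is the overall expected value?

$13,339.72

EV(A) = 0.58 × 19000 + 0.05 × 7500 + 0.37 × 14300 = 11020 + 375 + 5291 = 16686
EV(B) = 0.15 × 9500 + 0.15 × 5200 + 0.55 × 4000 + 0.15 × 2200 = 1425 + 780 + 2200 + 330 = 4735
Overall = 0.72 × 16686 + 0.28 × 4735 = 12013.92 + 1325.8 = 13339.72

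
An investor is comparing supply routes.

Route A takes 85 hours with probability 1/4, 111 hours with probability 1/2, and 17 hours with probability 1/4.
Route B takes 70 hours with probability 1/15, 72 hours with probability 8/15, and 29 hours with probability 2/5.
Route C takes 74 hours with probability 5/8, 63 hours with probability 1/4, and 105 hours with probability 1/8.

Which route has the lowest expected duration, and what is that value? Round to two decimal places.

Route A = 1/4 × 85 + 1/2 × 111 + 1/4 × 17 = 21.25 + 55.5 + 4.25 = 81
Route B = 1/15 × 70 + 8/15 × 72 + 2/5 × 29 = 4.6667 + 38.4 + 11.6 = 54.6667
Route C = 5/8 × 74 + 1/4 × 63 + 1/8 × 105 = 46.25 + 15.75 + 13.125 = 75.125

Route B (54.67 hours)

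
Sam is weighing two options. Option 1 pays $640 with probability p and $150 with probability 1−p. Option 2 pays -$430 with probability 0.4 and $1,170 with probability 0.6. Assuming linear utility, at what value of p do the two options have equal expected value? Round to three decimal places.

EV(Option 2) = 0.4 × (-430) + 0.6 × 1170 = -172 + 702 = 530
p·640 + (1−p)·150 = 530
490p + 150 = 530
p = (530 − 150) / 490

p = 0.776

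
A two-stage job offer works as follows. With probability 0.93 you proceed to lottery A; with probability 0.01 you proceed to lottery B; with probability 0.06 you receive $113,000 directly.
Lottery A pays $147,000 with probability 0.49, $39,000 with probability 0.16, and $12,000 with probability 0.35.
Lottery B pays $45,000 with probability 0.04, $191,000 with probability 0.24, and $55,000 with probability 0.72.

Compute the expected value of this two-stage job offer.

$84,349.50

EV(A) = 0.49 × 147000 + 0.16 × 39000 + 0.35 × 12000 = 72030 + 6240 + 4200 = 82470
EV(B) = 0.04 × 45000 + 0.24 × 191000 + 0.72 × 55000 = 1800 + 45840 + 39600 = 87240
Branch C: 113000 (certain)
Overall = 0.93 × 82470 + 0.01 × 87240 + 0.06 × 113000 = 76697.1 + 872.4 + 6780 = 84349.5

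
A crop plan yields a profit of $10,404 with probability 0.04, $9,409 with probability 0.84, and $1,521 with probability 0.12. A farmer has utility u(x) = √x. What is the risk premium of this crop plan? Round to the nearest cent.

$358.98

E[u] = 0.04·√10404 + 0.84·√9409 + 0.12·√1521 = 0.04·102 + 0.84·97 + 0.12·39 = 90.24
CE = (90.24)² = 8143.2576
Risk premium = EV − CE = 8502.24 − 8143.2576 = 358.9824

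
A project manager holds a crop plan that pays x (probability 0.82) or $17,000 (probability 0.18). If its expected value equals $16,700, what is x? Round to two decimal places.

x = $16,634.15

0.82·x + 0.18·17000 = 16700
0.82·x = 16700 − 3060 = 13640
x = 13640 / 0.82 = 16634.1463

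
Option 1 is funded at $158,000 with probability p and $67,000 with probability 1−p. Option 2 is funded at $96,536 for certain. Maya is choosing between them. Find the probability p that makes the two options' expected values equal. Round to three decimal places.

p = 0.325

p·158000 + (1−p)·67000 = 96536
91000p + 67000 = 96536
p = (96536 − 67000) / 91000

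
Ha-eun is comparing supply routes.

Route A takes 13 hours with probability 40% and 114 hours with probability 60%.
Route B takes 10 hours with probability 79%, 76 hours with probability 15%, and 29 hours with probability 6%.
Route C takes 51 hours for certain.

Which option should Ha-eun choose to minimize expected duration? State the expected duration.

Route B (21.04 hours)

Route A = 0.4 × 13 + 0.6 × 114 = 5.2 + 68.4 = 73.6
Route B = 0.79 × 10 + 0.15 × 76 + 0.06 × 29 = 7.9 + 11.4 + 1.74 = 21.04
Route C: 51 (certain)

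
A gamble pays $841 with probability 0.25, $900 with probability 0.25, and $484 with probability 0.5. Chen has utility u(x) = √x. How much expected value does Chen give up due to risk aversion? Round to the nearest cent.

$14.19

E[u] = 0.25·√841 + 0.25·√900 + 0.5·√484 = 0.25·29 + 0.25·30 + 0.5·22 = 25.75
CE = (25.75)² = 663.0625
Risk premium = EV − CE = 677.25 − 663.0625 = 14.1875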